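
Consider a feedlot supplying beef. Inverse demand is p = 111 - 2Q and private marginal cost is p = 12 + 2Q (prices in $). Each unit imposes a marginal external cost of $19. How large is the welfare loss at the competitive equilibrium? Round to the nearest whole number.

DWL = $45

Market equilibrium (private): 12 + 2Q = 111 - 2Q → Q_m = 24.7500.
Social marginal cost = private MC + MEC = 31 + 2Q.
Set SMC = demand: 31 + 2Q = 111 - 2Q → Q* = 20.0000.
Height of the DWL triangle at Q_m is SMC(Q_m) − demand(Q_m) = MEC(Q_m) = 19.0000.
DWL = ½ × 4.7500 × 19.0000 = 45.1250.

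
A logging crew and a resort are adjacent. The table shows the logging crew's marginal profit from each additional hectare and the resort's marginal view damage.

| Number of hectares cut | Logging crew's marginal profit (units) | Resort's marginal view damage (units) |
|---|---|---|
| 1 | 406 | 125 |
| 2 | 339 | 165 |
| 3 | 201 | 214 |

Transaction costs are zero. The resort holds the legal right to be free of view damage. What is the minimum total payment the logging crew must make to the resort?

Efficient level: marginal profit ≥ marginal view damage through level 2, so k* = 2.
With the resort holding the right, the logging crew must at least compensate total damage at k*: 125 + 165 = 290.

290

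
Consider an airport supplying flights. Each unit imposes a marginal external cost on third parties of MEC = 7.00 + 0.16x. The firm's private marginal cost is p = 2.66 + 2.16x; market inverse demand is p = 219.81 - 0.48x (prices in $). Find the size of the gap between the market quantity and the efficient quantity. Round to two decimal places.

Market equilibrium (private): 2.66 + 2.16x = 219.81 - 0.48x → x_m = 82.2538.
Social marginal cost = private MC + MEC = 9.66 + 2.32x.
Set SMC = demand: 9.66 + 2.32x = 219.81 - 0.48x → x* = 75.0536.
Gap = |82.2538 − 75.0536| = 7.2002.

7.20 units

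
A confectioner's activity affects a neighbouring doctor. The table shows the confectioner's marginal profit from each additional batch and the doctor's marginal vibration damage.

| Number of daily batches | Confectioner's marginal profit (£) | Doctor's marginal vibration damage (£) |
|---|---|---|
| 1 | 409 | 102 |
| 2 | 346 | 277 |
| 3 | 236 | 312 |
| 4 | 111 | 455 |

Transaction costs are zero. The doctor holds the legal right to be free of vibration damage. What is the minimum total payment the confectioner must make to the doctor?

Efficient level: marginal profit ≥ marginal vibration damage through level 2, so k* = 2.
With the doctor holding the right, the confectioner must at least compensate total damage at k*: 102 + 277 = 379.

£379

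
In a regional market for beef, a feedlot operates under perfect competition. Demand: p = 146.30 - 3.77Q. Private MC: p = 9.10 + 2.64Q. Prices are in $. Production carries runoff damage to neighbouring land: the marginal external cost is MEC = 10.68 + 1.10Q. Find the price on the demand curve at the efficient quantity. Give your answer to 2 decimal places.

P = $82.79

Social marginal cost = private MC + MEC = 19.78 + 3.74Q.
Set SMC = demand: 19.78 + 3.74Q = 146.30 - 3.77Q → Q* = 16.8469.
Consumer price on the demand curve at Q*: 146.30 − 3.77×16.8469 = 82.7872.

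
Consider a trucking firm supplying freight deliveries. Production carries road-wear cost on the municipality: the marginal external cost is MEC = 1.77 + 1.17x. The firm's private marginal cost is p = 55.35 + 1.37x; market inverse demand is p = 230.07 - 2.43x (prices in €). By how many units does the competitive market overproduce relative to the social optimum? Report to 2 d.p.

Market equilibrium (private): 55.35 + 1.37x = 230.07 - 2.43x → x_m = 45.9789.
Social marginal cost = private MC + MEC = 57.12 + 2.54x.
Set SMC = demand: 57.12 + 2.54x = 230.07 - 2.43x → x* = 34.7988.
Gap = |45.9789 − 34.7988| = 11.1801.

11.18 units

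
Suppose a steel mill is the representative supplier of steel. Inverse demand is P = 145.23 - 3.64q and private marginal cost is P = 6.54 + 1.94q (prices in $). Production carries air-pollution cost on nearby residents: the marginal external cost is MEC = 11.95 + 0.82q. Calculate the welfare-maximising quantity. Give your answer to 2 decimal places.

Social marginal cost = private MC + MEC = 18.49 + 2.76q.
Set SMC = demand: 18.49 + 2.76q = 145.23 - 3.64q → q* = 19.8031.

q* = 19.80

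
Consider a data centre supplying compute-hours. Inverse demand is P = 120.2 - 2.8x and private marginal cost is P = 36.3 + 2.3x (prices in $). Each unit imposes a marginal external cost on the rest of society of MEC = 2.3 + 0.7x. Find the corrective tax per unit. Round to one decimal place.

tax = $12.1 per unit

Social marginal cost = private MC + MEC = 38.6 + 3.0x.
Set SMC = demand: 38.6 + 3.0x = 120.2 - 2.8x → x* = 14.0690.
The Pigouvian tax equals MEC at x*: 2.3 + 0.7×14.0690 = 12.1483.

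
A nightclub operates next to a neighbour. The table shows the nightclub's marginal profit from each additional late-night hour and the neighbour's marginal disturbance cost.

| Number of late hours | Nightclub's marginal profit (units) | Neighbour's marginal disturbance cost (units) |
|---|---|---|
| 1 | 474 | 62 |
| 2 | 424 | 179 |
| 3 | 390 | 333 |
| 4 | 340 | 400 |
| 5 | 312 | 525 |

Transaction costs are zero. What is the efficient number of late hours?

Bargaining reaches the level where marginal profit last exceeds marginal disturbance cost.
That holds through level 3 (390 ≥ 333) but not at 4 (340 < 400).

3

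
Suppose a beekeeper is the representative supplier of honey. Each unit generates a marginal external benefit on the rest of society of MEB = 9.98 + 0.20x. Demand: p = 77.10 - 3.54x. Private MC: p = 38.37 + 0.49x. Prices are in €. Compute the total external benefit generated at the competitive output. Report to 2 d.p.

Market equilibrium (private): 38.37 + 0.49x = 77.10 - 3.54x → x_m = 9.6104.
Total external benefit = ∫₀^{x_m} (9.98 + 0.20x) dx = 9.98×9.6104 + ½×0.20×9.6104² = 105.1478.

€105.15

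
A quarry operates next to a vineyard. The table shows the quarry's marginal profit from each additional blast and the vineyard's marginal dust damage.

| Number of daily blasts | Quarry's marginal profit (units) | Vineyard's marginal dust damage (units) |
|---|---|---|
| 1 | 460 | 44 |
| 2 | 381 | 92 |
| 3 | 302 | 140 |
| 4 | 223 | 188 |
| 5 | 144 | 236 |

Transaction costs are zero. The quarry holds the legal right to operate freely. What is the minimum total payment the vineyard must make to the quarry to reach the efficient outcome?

144

Left alone the quarry would choose level 5 (marginal profit stays positive).
Efficient level: k* = 4 (marginal profit ≥ marginal dust damage through 4).
The vineyard must at least cover the quarry's forgone profit from cutting 5→4: 144 = 144.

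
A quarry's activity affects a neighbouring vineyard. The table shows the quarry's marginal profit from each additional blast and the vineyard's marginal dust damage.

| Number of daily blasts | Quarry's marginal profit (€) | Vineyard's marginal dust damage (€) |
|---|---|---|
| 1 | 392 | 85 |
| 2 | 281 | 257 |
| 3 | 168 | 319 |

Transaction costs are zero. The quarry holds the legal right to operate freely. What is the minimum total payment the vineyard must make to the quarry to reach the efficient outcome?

Left alone the quarry would choose level 3 (marginal profit stays positive).
Efficient level: k* = 2 (marginal profit ≥ marginal dust damage through 2).
The vineyard must at least cover the quarry's forgone profit from cutting 3→2: 168 = 168.

€168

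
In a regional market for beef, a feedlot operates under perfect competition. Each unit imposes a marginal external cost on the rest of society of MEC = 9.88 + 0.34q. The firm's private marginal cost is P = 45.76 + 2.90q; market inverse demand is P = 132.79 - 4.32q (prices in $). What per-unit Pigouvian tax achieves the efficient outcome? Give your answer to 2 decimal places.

tax = $13.35 per unit

Social marginal cost = private MC + MEC = 55.64 + 3.24q.
Set SMC = demand: 55.64 + 3.24q = 132.79 - 4.32q → q* = 10.2050.
The Pigouvian tax equals MEC at q*: 9.88 + 0.34×10.2050 = 13.3497.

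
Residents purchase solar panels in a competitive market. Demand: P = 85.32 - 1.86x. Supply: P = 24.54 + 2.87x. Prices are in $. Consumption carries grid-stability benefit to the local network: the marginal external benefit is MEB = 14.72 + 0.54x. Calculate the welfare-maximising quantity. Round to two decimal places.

x* = 18.02

Social marginal benefit = demand + MEB = 100.04 - 1.32x.
Set SMB = MC: 100.04 - 1.32x = 24.54 + 2.87x → x* = 18.0191.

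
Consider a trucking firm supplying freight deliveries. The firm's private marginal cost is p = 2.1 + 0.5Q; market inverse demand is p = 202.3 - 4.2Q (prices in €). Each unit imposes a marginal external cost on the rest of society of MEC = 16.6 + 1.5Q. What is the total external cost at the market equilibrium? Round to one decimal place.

€2067.9

Market equilibrium (private): 2.1 + 0.5Q = 202.3 - 4.2Q → Q_m = 42.5957.
Total external cost = ∫₀^{Q_m} (16.6 + 1.5Q) dQ = 16.6×42.5957 + ½×1.5×42.5957² = 2067.8839.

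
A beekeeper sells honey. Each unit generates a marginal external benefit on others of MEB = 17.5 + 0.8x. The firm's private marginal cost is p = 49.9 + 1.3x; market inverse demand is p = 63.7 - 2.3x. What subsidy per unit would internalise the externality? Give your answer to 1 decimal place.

Social marginal cost = private MC − MEB = 32.4 + 0.5x.
Set SMC = demand: 32.4 + 0.5x = 63.7 - 2.3x → x* = 11.1786.
The Pigouvian subsidy equals MEB at x*: 17.5 + 0.8×11.1786 = 26.4429.

subsidy = 26.4 per unit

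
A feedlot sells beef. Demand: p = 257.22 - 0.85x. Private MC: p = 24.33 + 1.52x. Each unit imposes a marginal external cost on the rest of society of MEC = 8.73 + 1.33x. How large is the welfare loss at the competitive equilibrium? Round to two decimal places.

DWL = 2626.88

Market equilibrium (private): 24.33 + 1.52x = 257.22 - 0.85x → x_m = 98.2658.
Social marginal cost = private MC + MEC = 33.06 + 2.85x.
Set SMC = demand: 33.06 + 2.85x = 257.22 - 0.85x → x* = 60.5838.
Between x* and x_m the wedge SMC − demand runs linearly from 0 to MEC(x_m), so the loss is a triangle.
DWL = ½ × 37.6820 × 139.4235 = 2626.8782.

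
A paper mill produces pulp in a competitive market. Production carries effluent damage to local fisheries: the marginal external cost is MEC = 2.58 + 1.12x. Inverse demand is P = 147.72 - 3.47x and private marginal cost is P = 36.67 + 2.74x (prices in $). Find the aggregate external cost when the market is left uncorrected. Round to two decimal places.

$225.21

Market equilibrium (private): 36.67 + 2.74x = 147.72 - 3.47x → x_m = 17.8824.
Total external cost = ∫₀^{x_m} (2.58 + 1.12x) dx = 2.58×17.8824 + ½×1.12×17.8824² = 225.2135.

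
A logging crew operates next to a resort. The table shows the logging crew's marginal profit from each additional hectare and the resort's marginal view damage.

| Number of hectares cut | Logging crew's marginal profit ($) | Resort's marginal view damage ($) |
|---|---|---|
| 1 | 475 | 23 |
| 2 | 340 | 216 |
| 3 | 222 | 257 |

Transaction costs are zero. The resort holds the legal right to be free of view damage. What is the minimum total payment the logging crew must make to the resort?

Efficient level: marginal profit ≥ marginal view damage through level 2, so k* = 2.
With the resort holding the right, the logging crew must at least compensate total damage at k*: 23 + 216 = 239.

$239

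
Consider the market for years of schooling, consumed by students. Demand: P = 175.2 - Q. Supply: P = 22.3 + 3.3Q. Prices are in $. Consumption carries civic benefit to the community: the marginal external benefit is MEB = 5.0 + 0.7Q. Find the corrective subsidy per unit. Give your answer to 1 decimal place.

subsidy = $35.7 per unit

Social marginal benefit = demand + MEB = 180.2 - 0.3Q.
Set SMB = MC: 180.2 - 0.3Q = 22.3 + 3.3Q → Q* = 43.8611.
The Pigouvian subsidy equals MEB at Q*: 5.0 + 0.7×43.8611 = 35.7028.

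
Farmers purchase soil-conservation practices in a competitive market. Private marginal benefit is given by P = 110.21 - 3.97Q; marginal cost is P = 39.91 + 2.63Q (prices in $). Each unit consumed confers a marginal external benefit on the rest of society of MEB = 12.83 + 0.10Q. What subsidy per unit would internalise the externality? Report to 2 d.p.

Social marginal benefit = demand + MEB = 123.04 - 3.87Q.
Set SMB = MC: 123.04 - 3.87Q = 39.91 + 2.63Q → Q* = 12.7892.
The Pigouvian subsidy equals MEB at Q*: 12.83 + 0.10×12.7892 = 14.1089.

subsidy = $14.11 per unit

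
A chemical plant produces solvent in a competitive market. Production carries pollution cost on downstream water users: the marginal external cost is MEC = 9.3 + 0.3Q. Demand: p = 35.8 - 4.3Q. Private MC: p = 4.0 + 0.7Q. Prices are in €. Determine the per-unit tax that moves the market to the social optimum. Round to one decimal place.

tax = €10.6 per unit

Social marginal cost = private MC + MEC = 13.3 + Q.
Set SMC = demand: 13.3 + Q = 35.8 - 4.3Q → Q* = 4.2453.
The Pigouvian tax equals MEC at Q*: 9.3 + 0.3×4.2453 = 10.5736.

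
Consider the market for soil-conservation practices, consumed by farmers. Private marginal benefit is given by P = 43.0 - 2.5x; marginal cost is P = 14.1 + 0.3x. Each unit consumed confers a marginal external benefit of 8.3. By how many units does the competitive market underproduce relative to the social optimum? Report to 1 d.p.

Market equilibrium (private): 14.1 + 0.3x = 43.0 - 2.5x → x_m = 10.3214.
Social marginal benefit = demand + MEB = 51.3 - 2.5x.
Set SMB = MC: 51.3 - 2.5x = 14.1 + 0.3x → x* = 13.2857.
Gap = |10.3214 − 13.2857| = 2.9643.

3.0 units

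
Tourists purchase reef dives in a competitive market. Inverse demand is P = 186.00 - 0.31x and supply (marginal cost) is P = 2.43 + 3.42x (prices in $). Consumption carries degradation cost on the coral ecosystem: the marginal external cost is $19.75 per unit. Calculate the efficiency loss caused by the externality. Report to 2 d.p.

Market equilibrium (private): 2.43 + 3.42x = 186.00 - 0.31x → x_m = 49.2145.
Social marginal benefit = demand − MEC = 166.25 - 0.31x.
Set SMB = MC: 166.25 - 0.31x = 2.43 + 3.42x → x* = 43.9196.
The welfare-loss triangle has base |x_m − x*| and height MEC(x_m) (the vertical gap between SMB and MC is zero at x* and MEC at x_m).
DWL = ½ × 5.2949 × 19.7500 = 52.2871.

DWL = $52.29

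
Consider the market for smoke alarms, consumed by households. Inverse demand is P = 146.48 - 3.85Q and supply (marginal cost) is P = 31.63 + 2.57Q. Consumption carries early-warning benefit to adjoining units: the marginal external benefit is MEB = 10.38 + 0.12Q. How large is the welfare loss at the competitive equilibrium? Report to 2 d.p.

Market equilibrium (private): 31.63 + 2.57Q = 146.48 - 3.85Q → Q_m = 17.8894.
Social marginal benefit = demand + MEB = 156.86 - 3.73Q.
Set SMB = MC: 156.86 - 3.73Q = 31.63 + 2.57Q → Q* = 19.8778.
Between Q* and Q_m the wedge SMB − MC runs linearly from 0 to MEB(Q_m), so the loss is a triangle.
DWL = ½ × 1.9884 × 12.5267 = 12.4540.

DWL = 12.45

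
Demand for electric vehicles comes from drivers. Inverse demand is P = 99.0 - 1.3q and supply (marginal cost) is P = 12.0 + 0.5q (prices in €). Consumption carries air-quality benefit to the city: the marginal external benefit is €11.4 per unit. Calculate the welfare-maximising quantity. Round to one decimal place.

Social marginal benefit = demand + MEB = 110.4 - 1.3q.
Set SMB = MC: 110.4 - 1.3q = 12.0 + 0.5q → q* = 54.6667.

q* = 54.7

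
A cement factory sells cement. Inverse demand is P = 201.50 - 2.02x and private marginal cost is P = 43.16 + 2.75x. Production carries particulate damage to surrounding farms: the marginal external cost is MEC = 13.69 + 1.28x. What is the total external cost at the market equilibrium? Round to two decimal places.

Market equilibrium (private): 43.16 + 2.75x = 201.50 - 2.02x → x_m = 33.1950.
Total external cost = ∫₀^{x_m} (13.69 + 1.28x) dx = 13.69×33.1950 + ½×1.28×33.1950² = 1159.6607.

1159.66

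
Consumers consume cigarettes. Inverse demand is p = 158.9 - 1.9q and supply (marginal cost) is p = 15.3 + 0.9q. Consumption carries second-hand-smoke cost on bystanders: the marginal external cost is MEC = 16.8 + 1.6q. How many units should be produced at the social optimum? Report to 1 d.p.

Social marginal benefit = demand − MEC = 142.1 - 3.5q.
Set SMB = MC: 142.1 - 3.5q = 15.3 + 0.9q → q* = 28.8182.

q* = 28.8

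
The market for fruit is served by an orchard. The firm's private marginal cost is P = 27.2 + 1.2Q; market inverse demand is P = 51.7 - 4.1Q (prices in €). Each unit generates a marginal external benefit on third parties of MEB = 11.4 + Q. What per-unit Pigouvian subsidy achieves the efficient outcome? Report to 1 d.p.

subsidy = €19.7 per unit

Social marginal cost = private MC − MEB = 15.8 + 0.2Q.
Set SMC = demand: 15.8 + 0.2Q = 51.7 - 4.1Q → Q* = 8.3488.
The Pigouvian subsidy equals MEB at Q*: 11.4 + 1.0×8.3488 = 19.7488.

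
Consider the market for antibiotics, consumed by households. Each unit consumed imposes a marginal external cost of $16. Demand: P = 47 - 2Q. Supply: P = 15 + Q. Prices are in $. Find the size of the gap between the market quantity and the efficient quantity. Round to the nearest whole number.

Market equilibrium (private): 15 + Q = 47 - 2Q → Q_m = 10.6667.
Social marginal benefit = demand − MEC = 31 - 2Q.
Set SMB = MC: 31 - 2Q = 15 + Q → Q* = 5.3333.
Gap = |10.6667 − 5.3333| = 5.3334.

5 units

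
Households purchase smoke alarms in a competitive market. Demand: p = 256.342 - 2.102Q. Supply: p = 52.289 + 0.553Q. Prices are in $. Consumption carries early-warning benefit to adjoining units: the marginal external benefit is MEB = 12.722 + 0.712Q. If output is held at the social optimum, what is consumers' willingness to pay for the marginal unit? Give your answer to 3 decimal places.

P = $21.828

Social marginal benefit = demand + MEB = 269.064 - 1.390Q.
Set SMB = MC: 269.064 - 1.390Q = 52.289 + 0.553Q → Q* = 111.5672.
Consumer price on the demand curve at Q*: 256.342 − 2.102×111.5672 = 21.8277.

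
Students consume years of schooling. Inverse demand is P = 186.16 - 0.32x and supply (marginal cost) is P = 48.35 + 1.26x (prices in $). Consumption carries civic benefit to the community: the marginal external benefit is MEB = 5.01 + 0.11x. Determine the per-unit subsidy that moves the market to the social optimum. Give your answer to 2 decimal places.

Social marginal benefit = demand + MEB = 191.17 - 0.21x.
Set SMB = MC: 191.17 - 0.21x = 48.35 + 1.26x → x* = 97.1565.
The Pigouvian subsidy equals MEB at x*: 5.01 + 0.11×97.1565 = 15.6972.

subsidy = $15.70 per unit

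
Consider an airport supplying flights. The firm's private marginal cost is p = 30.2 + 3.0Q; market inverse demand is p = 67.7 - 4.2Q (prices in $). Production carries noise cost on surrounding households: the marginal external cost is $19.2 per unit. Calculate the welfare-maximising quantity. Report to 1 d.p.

Social marginal cost = private MC + MEC = 49.4 + 3.0Q.
Set SMC = demand: 49.4 + 3.0Q = 67.7 - 4.2Q → Q* = 2.5417.

Q* = 2.5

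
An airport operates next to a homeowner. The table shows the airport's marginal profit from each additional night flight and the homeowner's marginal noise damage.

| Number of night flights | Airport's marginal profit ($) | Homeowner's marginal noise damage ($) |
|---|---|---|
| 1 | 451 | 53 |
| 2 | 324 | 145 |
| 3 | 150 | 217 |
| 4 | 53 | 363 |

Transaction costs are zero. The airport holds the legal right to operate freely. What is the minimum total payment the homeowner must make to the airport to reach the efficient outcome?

$203

Left alone the airport would choose level 4 (marginal profit stays positive).
Efficient level: k* = 2 (marginal profit ≥ marginal noise damage through 2).
The homeowner must at least cover the airport's forgone profit from cutting 4→2: 150 + 53 = 203.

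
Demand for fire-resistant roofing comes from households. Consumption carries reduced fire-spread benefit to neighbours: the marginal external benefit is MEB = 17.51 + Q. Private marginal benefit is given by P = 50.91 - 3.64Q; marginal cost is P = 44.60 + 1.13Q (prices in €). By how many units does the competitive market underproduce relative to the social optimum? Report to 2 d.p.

5.00 units

Market equilibrium (private): 44.60 + 1.13Q = 50.91 - 3.64Q → Q_m = 1.3229.
Social marginal benefit = demand + MEB = 68.42 - 2.64Q.
Set SMB = MC: 68.42 - 2.64Q = 44.60 + 1.13Q → Q* = 6.3183.
Gap = |1.3229 − 6.3183| = 4.9954.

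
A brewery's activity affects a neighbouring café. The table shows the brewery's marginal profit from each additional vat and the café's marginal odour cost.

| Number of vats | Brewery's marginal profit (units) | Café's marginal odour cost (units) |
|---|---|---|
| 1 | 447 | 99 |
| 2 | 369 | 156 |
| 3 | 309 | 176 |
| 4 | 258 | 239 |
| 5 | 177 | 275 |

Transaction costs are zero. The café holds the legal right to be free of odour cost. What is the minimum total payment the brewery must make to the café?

670

Efficient level: marginal profit ≥ marginal odour cost through level 4, so k* = 4.
With the café holding the right, the brewery must at least compensate total damage at k*: 99 + 156 + 176 + 239 = 670.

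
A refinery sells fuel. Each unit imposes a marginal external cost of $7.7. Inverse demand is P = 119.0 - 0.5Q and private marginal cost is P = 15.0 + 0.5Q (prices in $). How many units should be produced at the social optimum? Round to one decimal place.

Q* = 96.3

Social marginal cost = private MC + MEC = 22.7 + 0.5Q.
Set SMC = demand: 22.7 + 0.5Q = 119.0 - 0.5Q → Q* = 96.3000.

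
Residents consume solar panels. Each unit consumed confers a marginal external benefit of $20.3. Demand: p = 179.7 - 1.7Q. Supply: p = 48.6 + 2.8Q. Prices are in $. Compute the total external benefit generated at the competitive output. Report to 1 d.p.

$591.4

Market equilibrium (private): 48.6 + 2.8Q = 179.7 - 1.7Q → Q_m = 29.1333.
Total external benefit = MEB × Q_m = 20.3 × 29.1333 = 591.4060.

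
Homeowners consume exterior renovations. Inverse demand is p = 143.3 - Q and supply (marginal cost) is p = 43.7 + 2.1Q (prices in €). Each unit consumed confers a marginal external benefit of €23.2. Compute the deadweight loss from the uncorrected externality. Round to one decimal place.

DWL = €86.8

Market equilibrium (private): 43.7 + 2.1Q = 143.3 - Q → Q_m = 32.1290.
Social marginal benefit = demand + MEB = 166.5 - Q.
Set SMB = MC: 166.5 - Q = 43.7 + 2.1Q → Q* = 39.6129.
Between Q* and Q_m the wedge SMB − MC runs linearly from 0 to MEB(Q_m), so the loss is a triangle.
DWL = ½ × 7.4839 × 23.2000 = 86.8132.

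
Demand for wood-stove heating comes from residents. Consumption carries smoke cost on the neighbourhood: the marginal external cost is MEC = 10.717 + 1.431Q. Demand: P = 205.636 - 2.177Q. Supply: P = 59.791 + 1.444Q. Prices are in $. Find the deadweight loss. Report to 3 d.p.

Market equilibrium (private): 59.791 + 1.444Q = 205.636 - 2.177Q → Q_m = 40.2775.
Social marginal benefit = demand − MEC = 194.919 - 3.608Q.
Set SMB = MC: 194.919 - 3.608Q = 59.791 + 1.444Q → Q* = 26.7474.
The welfare-loss triangle has base |Q_m − Q*| and height MEC(Q_m) (the vertical gap between SMB and MC is zero at Q* and MEC at Q_m).
DWL = ½ × 13.5301 × 68.3542 = 462.4196.

DWL = $462.420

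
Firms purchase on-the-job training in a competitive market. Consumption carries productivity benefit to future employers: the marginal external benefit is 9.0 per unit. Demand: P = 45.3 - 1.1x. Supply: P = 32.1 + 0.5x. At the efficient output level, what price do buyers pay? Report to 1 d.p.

Social marginal benefit = demand + MEB = 54.3 - 1.1x.
Set SMB = MC: 54.3 - 1.1x = 32.1 + 0.5x → x* = 13.8750.
Consumer price on the demand curve at x*: 45.3 − 1.1×13.8750 = 30.0375.

P = 30.0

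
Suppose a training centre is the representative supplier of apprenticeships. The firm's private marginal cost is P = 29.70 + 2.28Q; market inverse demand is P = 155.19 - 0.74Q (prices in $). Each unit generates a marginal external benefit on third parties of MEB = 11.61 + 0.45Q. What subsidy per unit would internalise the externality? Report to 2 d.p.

Social marginal cost = private MC − MEB = 18.09 + 1.83Q.
Set SMC = demand: 18.09 + 1.83Q = 155.19 - 0.74Q → Q* = 53.3463.
The Pigouvian subsidy equals MEB at Q*: 11.61 + 0.45×53.3463 = 35.6158.

subsidy = $35.62 per unit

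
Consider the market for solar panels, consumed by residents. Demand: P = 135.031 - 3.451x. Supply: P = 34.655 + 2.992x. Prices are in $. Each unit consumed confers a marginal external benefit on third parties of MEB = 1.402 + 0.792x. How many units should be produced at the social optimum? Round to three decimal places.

Social marginal benefit = demand + MEB = 136.433 - 2.659x.
Set SMB = MC: 136.433 - 2.659x = 34.655 + 2.992x → x* = 18.0106.

x* = 18.011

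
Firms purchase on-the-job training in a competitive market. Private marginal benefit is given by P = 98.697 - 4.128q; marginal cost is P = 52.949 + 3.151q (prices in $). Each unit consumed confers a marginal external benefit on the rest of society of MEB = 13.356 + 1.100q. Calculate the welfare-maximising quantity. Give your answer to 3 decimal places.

q* = 9.565

Social marginal benefit = demand + MEB = 112.053 - 3.028q.
Set SMB = MC: 112.053 - 3.028q = 52.949 + 3.151q → q* = 9.5653.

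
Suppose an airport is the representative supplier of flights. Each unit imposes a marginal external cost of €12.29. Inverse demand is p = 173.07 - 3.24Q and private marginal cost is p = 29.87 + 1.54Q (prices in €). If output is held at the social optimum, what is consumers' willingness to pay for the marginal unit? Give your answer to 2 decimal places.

Social marginal cost = private MC + MEC = 42.16 + 1.54Q.
Set SMC = demand: 42.16 + 1.54Q = 173.07 - 3.24Q → Q* = 27.3870.
Consumer price on the demand curve at Q*: 173.07 − 3.24×27.3870 = 84.3361.

P = €84.34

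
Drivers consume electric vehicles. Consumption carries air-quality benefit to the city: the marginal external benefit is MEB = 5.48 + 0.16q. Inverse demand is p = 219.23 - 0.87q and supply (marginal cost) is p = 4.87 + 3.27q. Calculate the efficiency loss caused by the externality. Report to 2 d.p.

Market equilibrium (private): 4.87 + 3.27q = 219.23 - 0.87q → q_m = 51.7778.
Social marginal benefit = demand + MEB = 224.71 - 0.71q.
Set SMB = MC: 224.71 - 0.71q = 4.87 + 3.27q → q* = 55.2362.
Height of the DWL triangle at q_m is SMB(q_m) − MC(q_m) = MEB(q_m) = 13.7644.
DWL = ½ × 3.4584 × 13.7644 = 23.8014.

DWL = 23.80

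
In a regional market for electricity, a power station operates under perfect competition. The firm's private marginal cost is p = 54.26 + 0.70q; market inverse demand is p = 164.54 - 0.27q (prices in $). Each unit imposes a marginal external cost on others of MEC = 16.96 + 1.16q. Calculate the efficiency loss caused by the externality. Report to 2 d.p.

DWL = $5200.40

Market equilibrium (private): 54.26 + 0.70q = 164.54 - 0.27q → q_m = 113.6907.
Social marginal cost = private MC + MEC = 71.22 + 1.86q.
Set SMC = demand: 71.22 + 1.86q = 164.54 - 0.27q → q* = 43.8122.
Height of the DWL triangle at q_m is SMC(q_m) − demand(q_m) = MEC(q_m) = 148.8412.
DWL = ½ × 69.8785 × 148.8412 = 5200.3999.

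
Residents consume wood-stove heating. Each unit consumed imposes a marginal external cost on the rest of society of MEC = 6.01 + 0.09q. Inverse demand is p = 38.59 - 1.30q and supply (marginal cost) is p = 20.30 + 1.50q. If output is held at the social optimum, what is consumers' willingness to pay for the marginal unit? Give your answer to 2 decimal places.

Social marginal benefit = demand − MEC = 32.58 - 1.39q.
Set SMB = MC: 32.58 - 1.39q = 20.30 + 1.50q → q* = 4.2491.
Consumer price on the demand curve at q*: 38.59 − 1.30×4.2491 = 33.0662.

P = 33.07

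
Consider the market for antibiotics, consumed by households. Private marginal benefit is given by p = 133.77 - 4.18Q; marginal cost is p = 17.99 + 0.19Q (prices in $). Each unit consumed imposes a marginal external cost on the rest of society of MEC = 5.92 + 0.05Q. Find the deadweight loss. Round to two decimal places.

Market equilibrium (private): 17.99 + 0.19Q = 133.77 - 4.18Q → Q_m = 26.4943.
Social marginal benefit = demand − MEC = 127.85 - 4.23Q.
Set SMB = MC: 127.85 - 4.23Q = 17.99 + 0.19Q → Q* = 24.8552.
Between Q* and Q_m the wedge MC − SMB runs linearly from 0 to MEC(Q_m), so the loss is a triangle.
DWL = ½ × 1.6391 × 7.2447 = 5.9374.

DWL = $5.94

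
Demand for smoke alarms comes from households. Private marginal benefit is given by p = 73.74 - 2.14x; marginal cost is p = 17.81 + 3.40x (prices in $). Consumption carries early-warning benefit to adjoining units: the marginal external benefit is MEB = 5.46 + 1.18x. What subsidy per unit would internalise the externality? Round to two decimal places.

Social marginal benefit = demand + MEB = 79.20 - 0.96x.
Set SMB = MC: 79.20 - 0.96x = 17.81 + 3.40x → x* = 14.0803.
The Pigouvian subsidy equals MEB at x*: 5.46 + 1.18×14.0803 = 22.0748.

subsidy = $22.07 per unit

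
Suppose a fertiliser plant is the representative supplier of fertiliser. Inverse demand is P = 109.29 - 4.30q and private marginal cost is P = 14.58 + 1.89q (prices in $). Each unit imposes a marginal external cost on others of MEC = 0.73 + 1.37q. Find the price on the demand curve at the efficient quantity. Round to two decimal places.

P = $55.84

Social marginal cost = private MC + MEC = 15.31 + 3.26q.
Set SMC = demand: 15.31 + 3.26q = 109.29 - 4.30q → q* = 12.4312.
Consumer price on the demand curve at q*: 109.29 − 4.30×12.4312 = 55.8358.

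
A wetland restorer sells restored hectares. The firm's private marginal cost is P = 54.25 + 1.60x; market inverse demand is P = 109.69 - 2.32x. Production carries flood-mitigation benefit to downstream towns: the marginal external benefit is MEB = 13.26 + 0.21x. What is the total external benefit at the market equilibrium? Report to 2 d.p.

208.54

Market equilibrium (private): 54.25 + 1.60x = 109.69 - 2.32x → x_m = 14.1429.
Total external benefit = ∫₀^{x_m} (13.26 + 0.21x) dx = 13.26×14.1429 + ½×0.21×14.1429² = 208.5371.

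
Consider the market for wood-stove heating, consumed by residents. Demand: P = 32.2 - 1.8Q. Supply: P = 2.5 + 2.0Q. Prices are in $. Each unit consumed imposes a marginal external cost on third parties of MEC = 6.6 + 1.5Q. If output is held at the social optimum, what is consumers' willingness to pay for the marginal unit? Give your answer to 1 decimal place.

P = $24.4

Social marginal benefit = demand − MEC = 25.6 - 3.3Q.
Set SMB = MC: 25.6 - 3.3Q = 2.5 + 2.0Q → Q* = 4.3585.
Consumer price on the demand curve at Q*: 32.2 − 1.8×4.3585 = 24.3547.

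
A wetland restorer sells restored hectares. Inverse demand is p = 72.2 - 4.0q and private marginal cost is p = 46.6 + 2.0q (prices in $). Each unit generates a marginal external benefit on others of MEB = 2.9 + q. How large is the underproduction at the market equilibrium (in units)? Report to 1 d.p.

Market equilibrium (private): 46.6 + 2.0q = 72.2 - 4.0q → q_m = 4.2667.
Social marginal cost = private MC − MEB = 43.7 + q.
Set SMC = demand: 43.7 + q = 72.2 - 4.0q → q* = 5.7000.
Gap = |4.2667 − 5.7000| = 1.4333.

1.4 units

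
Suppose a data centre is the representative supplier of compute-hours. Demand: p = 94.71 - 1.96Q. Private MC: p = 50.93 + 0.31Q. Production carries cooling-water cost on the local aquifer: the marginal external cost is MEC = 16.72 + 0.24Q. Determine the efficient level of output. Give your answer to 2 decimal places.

Q* = 10.78

Social marginal cost = private MC + MEC = 67.65 + 0.55Q.
Set SMC = demand: 67.65 + 0.55Q = 94.71 - 1.96Q → Q* = 10.7809.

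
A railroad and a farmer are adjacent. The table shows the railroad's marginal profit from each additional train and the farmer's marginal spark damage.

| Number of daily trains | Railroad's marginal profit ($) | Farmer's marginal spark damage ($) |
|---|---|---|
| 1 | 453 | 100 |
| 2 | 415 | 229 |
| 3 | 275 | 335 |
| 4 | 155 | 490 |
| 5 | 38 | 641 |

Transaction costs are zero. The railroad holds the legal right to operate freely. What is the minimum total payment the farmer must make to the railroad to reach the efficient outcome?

Left alone the railroad would choose level 5 (marginal profit stays positive).
Efficient level: k* = 2 (marginal profit ≥ marginal spark damage through 2).
The farmer must at least cover the railroad's forgone profit from cutting 5→2: 275 + 155 + 38 = 468.

$468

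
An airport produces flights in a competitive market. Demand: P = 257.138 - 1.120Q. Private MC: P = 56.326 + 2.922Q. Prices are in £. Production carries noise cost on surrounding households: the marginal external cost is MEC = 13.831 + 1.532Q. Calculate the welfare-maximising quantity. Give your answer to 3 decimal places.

Q* = 33.545

Social marginal cost = private MC + MEC = 70.157 + 4.454Q.
Set SMC = demand: 70.157 + 4.454Q = 257.138 - 1.120Q → Q* = 33.5452.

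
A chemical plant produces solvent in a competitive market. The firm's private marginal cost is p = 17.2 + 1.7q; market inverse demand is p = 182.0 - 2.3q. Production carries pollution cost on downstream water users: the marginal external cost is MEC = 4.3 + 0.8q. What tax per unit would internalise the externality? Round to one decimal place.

Social marginal cost = private MC + MEC = 21.5 + 2.5q.
Set SMC = demand: 21.5 + 2.5q = 182.0 - 2.3q → q* = 33.4375.
The Pigouvian tax equals MEC at q*: 4.3 + 0.8×33.4375 = 31.0500.

tax = 31.1 per unit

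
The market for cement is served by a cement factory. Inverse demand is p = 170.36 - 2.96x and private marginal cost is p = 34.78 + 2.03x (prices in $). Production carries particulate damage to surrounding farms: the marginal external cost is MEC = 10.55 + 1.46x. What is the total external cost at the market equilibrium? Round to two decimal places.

$825.55

Market equilibrium (private): 34.78 + 2.03x = 170.36 - 2.96x → x_m = 27.1703.
Total external cost = ∫₀^{x_m} (10.55 + 1.46x) dx = 10.55×27.1703 + ½×1.46×27.1703² = 825.5511.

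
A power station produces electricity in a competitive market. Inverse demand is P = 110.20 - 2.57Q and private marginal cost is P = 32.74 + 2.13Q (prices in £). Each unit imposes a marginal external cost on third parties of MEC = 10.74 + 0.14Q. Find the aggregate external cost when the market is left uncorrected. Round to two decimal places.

Market equilibrium (private): 32.74 + 2.13Q = 110.20 - 2.57Q → Q_m = 16.4809.
Total external cost = ∫₀^{Q_m} (10.74 + 0.14Q) dQ = 10.74×16.4809 + ½×0.14×16.4809² = 196.0183.

£196.02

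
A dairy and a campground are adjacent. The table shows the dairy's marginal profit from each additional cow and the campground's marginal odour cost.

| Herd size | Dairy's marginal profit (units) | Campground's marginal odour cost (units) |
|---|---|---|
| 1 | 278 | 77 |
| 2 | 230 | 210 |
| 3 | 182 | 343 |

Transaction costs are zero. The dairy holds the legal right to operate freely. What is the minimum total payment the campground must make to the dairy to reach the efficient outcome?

Left alone the dairy would choose level 3 (marginal profit stays positive).
Efficient level: k* = 2 (marginal profit ≥ marginal odour cost through 2).
The campground must at least cover the dairy's forgone profit from cutting 3→2: 182 = 182.

182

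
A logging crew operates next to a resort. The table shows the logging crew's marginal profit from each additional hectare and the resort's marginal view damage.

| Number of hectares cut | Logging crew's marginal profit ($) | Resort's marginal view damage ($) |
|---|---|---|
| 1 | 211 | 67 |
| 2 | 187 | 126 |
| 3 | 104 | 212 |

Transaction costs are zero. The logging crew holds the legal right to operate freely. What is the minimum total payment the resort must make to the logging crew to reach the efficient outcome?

$104

Left alone the logging crew would choose level 3 (marginal profit stays positive).
Efficient level: k* = 2 (marginal profit ≥ marginal view damage through 2).
The resort must at least cover the logging crew's forgone profit from cutting 3→2: 104 = 104.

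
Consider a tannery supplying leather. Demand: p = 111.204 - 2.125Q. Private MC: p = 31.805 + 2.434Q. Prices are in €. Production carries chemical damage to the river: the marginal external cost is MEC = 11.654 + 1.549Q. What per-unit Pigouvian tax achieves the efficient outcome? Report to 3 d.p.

Social marginal cost = private MC + MEC = 43.459 + 3.983Q.
Set SMC = demand: 43.459 + 3.983Q = 111.204 - 2.125Q → Q* = 11.0912.
The Pigouvian tax equals MEC at Q*: 11.654 + 1.549×11.0912 = 28.8343.

tax = €28.834 per unit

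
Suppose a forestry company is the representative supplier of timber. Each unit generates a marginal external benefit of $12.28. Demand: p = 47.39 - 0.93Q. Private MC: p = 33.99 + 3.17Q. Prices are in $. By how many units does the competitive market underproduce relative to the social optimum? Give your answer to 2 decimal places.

3.00 units

Market equilibrium (private): 33.99 + 3.17Q = 47.39 - 0.93Q → Q_m = 3.2683.
Social marginal cost = private MC − MEB = 21.71 + 3.17Q.
Set SMC = demand: 21.71 + 3.17Q = 47.39 - 0.93Q → Q* = 6.2634.
Gap = |3.2683 − 6.2634| = 2.9951.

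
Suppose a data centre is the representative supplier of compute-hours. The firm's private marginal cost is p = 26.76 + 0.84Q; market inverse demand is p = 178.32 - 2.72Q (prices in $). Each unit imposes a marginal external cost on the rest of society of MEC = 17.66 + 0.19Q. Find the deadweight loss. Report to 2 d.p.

DWL = $88.40

Market equilibrium (private): 26.76 + 0.84Q = 178.32 - 2.72Q → Q_m = 42.5730.
Social marginal cost = private MC + MEC = 44.42 + 1.03Q.
Set SMC = demand: 44.42 + 1.03Q = 178.32 - 2.72Q → Q* = 35.7067.
The welfare-loss triangle has base |Q_m − Q*| and height MEC(Q_m) (the vertical gap between SMC and demand is zero at Q* and MEC at Q_m).
DWL = ½ × 6.8663 × 25.7489 = 88.3998.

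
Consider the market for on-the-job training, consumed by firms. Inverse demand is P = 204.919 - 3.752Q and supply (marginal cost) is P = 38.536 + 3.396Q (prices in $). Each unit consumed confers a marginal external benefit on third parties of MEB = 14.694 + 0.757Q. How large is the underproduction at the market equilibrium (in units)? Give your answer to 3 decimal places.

Market equilibrium (private): 38.536 + 3.396Q = 204.919 - 3.752Q → Q_m = 23.2769.
Social marginal benefit = demand + MEB = 219.613 - 2.995Q.
Set SMB = MC: 219.613 - 2.995Q = 38.536 + 3.396Q → Q* = 28.3331.
Gap = |23.2769 − 28.3331| = 5.0562.

5.056 units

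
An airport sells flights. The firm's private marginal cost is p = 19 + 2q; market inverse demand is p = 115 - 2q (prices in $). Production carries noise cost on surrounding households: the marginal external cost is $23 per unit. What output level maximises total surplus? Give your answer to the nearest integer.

Social marginal cost = private MC + MEC = 42 + 2q.
Set SMC = demand: 42 + 2q = 115 - 2q → q* = 18.2500.

q* = 18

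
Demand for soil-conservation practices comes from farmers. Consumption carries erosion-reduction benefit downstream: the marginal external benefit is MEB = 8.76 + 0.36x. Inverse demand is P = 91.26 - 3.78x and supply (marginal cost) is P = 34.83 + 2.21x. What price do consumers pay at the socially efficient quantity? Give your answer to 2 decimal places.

Social marginal benefit = demand + MEB = 100.02 - 3.42x.
Set SMB = MC: 100.02 - 3.42x = 34.83 + 2.21x → x* = 11.5790.
Consumer price on the demand curve at x*: 91.26 − 3.78×11.5790 = 47.4914.

P = 47.49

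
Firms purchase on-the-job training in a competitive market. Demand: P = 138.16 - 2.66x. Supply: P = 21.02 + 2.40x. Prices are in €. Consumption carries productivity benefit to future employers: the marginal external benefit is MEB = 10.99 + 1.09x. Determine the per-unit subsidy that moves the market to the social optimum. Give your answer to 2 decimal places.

subsidy = €46.17 per unit

Social marginal benefit = demand + MEB = 149.15 - 1.57x.
Set SMB = MC: 149.15 - 1.57x = 21.02 + 2.40x → x* = 32.2746.
The Pigouvian subsidy equals MEB at x*: 10.99 + 1.09×32.2746 = 46.1693.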